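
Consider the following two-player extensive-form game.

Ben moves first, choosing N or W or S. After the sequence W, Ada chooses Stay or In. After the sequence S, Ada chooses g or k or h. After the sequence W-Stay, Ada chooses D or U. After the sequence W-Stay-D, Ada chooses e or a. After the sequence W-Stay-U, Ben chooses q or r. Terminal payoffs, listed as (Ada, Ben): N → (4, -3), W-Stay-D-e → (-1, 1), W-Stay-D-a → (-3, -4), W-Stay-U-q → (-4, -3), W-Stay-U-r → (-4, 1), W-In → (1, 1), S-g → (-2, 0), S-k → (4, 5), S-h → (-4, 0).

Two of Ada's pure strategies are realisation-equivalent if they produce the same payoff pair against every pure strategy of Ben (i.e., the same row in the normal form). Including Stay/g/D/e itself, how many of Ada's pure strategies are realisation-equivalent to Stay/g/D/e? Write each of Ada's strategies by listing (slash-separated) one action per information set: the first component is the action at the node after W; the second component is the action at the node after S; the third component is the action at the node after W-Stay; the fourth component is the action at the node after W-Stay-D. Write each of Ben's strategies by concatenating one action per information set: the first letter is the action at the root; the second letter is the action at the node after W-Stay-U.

1

Row for Stay/g/D/e (columns Nq, Nr, Wq, Wr, Sq, Sr): (4,-3) (4,-3) (-1,1) (-1,1) (-2,0) (-2,0).
Every one of Ada's information sets is on the play path for some reply by Ben when Ada follows Stay/g/D/e.
Changing the action at any of them therefore changes at least one column, so only Stay/g/D/e itself gives this row.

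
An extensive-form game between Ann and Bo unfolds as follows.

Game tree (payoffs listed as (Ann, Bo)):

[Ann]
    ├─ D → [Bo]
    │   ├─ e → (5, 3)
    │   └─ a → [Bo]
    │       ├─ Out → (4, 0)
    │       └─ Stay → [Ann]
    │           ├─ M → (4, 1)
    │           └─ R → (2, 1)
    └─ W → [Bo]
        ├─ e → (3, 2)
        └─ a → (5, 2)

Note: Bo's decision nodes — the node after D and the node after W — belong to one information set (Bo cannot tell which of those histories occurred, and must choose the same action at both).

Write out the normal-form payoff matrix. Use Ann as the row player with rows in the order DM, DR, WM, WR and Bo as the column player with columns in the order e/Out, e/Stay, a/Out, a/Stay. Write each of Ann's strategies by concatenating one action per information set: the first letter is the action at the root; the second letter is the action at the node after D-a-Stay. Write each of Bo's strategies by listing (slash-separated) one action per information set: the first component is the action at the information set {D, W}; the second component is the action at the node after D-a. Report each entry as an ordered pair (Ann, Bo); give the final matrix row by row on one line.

DM: (5,3) (5,3) (4,0) (4,1) | DR: (5,3) (5,3) (4,0) (2,1) | WM: (3,2) (3,2) (5,2) (5,2) | WR: (3,2) (3,2) (5,2) (5,2)

        e/Out   e/Stay    a/Out   a/Stay
  DM    (5,3)    (5,3)    (4,0)    (4,1)
  DR    (5,3)    (5,3)    (4,0)    (2,1)
  WM    (3,2)    (3,2)    (5,2)    (5,2)
  WR    (3,2)    (3,2)    (5,2)    (5,2)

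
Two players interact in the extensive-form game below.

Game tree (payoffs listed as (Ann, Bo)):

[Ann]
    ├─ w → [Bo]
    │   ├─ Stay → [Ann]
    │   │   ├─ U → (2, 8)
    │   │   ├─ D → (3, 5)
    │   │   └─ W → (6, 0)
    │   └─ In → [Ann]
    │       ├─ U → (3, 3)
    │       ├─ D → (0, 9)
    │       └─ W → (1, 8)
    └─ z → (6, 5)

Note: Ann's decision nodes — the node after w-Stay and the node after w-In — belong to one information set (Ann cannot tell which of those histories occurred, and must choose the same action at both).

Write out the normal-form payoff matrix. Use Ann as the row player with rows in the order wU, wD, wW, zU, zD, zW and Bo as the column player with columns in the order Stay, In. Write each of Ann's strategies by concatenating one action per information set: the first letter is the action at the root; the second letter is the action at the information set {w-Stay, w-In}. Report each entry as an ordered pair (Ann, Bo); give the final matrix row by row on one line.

         Stay       In
  wU    (2,8)    (3,3)
  wD    (3,5)    (0,9)
  wW    (6,0)    (1,8)
  zU    (6,5)    (6,5)
  zD    (6,5)    (6,5)
  zW    (6,5)    (6,5)

wU: (2,8) (3,3) | wD: (3,5) (0,9) | wW: (6,0) (1,8) | zU: (6,5) (6,5) | zD: (6,5) (6,5) | zW: (6,5) (6,5)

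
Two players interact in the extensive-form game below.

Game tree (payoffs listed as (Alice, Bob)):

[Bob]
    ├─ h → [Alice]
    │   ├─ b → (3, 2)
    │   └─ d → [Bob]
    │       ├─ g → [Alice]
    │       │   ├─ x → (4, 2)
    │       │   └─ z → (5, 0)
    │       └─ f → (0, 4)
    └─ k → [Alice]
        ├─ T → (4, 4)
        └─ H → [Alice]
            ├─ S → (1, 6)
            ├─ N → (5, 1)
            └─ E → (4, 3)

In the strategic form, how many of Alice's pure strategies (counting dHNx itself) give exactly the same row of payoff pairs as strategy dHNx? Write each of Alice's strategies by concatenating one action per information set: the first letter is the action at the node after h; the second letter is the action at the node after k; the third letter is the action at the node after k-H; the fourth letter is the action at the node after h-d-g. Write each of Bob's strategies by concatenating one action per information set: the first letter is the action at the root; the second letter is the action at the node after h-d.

1

Row for dHNx (columns hg, hf, kg, kf): (4,2) (0,4) (5,1) (5,1).
Every one of Alice's information sets is on the play path for some reply by Bob when Alice follows dHNx.
Changing the action at any of them therefore changes at least one column, so only dHNx itself gives this row.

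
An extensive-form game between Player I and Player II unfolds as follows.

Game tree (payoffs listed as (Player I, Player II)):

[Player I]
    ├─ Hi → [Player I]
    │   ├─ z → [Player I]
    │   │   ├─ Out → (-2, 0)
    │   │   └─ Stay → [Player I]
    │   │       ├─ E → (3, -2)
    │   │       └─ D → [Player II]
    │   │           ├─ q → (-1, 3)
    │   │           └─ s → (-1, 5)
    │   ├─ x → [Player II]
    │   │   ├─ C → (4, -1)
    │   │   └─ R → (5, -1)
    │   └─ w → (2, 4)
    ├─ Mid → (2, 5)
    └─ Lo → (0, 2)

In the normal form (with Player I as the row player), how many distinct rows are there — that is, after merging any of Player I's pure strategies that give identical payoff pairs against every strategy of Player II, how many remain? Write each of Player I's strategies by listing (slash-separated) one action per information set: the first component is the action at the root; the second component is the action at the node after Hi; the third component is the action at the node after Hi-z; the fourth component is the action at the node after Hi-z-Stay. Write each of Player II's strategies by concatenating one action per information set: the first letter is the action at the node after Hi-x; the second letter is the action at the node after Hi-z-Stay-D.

Player I has 36 pure strategies: Hi/z/Out/E, Hi/z/Out/D, Hi/z/Stay/E, Hi/z/Stay/D, Hi/x/Out/E, Hi/x/Out/D, Hi/x/Stay/E, Hi/x/Stay/D, Hi/w/Out/E, Hi/w/Out/D, Hi/w/Stay/E, Hi/w/Stay/D, Mid/z/Out/E, Mid/z/Out/D, Mid/z/Stay/E, Mid/z/Stay/D, Mid/x/Out/E, Mid/x/Out/D, Mid/x/Stay/E, Mid/x/Stay/D, Mid/w/Out/E, Mid/w/Out/D, Mid/w/Stay/E, Mid/w/Stay/D, Lo/z/Out/E, Lo/z/Out/D, Lo/z/Stay/E, Lo/z/Stay/D, Lo/x/Out/E, Lo/x/Out/D, Lo/x/Stay/E, Lo/x/Stay/D, Lo/w/Out/E, Lo/w/Out/D, Lo/w/Stay/E, Lo/w/Stay/D. Columns: Cq, Cs, Rq, Rs.
{Hi/z/Out/E, Hi/z/Out/D} → row (-2,0) (-2,0) (-2,0) (-2,0)
{Hi/z/Stay/E} → row (3,-2) (3,-2) (3,-2) (3,-2)
{Hi/z/Stay/D} → row (-1,3) (-1,5) (-1,3) (-1,5)
{Hi/x/Out/E, Hi/x/Out/D, Hi/x/Stay/E, Hi/x/Stay/D} → row (4,-1) (4,-1) (5,-1) (5,-1)
{Hi/w/Out/E, Hi/w/Out/D, Hi/w/Stay/E, Hi/w/Stay/D} → row (2,4) (2,4) (2,4) (2,4)
{Mid/z/Out/E, Mid/z/Out/D, Mid/z/Stay/E, Mid/z/Stay/D, Mid/x/Out/E, Mid/x/Out/D, Mid/x/Stay/E, Mid/x/Stay/D, Mid/w/Out/E, Mid/w/Out/D, Mid/w/Stay/E, Mid/w/Stay/D} → row (2,5) (2,5) (2,5) (2,5)
{Lo/z/Out/E, Lo/z/Out/D, Lo/z/Stay/E, Lo/z/Stay/D, Lo/x/Out/E, Lo/x/Out/D, Lo/x/Stay/E, Lo/x/Stay/D, Lo/w/Out/E, Lo/w/Out/D, Lo/w/Stay/E, Lo/w/Stay/D} → row (0,2) (0,2) (0,2) (0,2)
That's 7 distinct rows out of 36 strategies.

7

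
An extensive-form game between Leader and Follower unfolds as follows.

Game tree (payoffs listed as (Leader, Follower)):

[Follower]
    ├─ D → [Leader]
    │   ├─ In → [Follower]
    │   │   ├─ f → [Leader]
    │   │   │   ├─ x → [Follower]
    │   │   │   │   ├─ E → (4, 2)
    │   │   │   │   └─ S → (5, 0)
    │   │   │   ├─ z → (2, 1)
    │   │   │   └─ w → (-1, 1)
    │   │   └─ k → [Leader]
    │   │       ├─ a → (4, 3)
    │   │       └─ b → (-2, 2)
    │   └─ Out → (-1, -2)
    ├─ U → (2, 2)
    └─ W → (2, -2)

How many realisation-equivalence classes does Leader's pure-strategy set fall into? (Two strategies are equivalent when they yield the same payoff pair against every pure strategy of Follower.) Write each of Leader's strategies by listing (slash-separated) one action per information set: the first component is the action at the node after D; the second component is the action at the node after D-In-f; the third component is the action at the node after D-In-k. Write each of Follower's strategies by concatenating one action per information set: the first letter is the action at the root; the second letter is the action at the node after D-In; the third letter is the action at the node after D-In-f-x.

Leader has 12 pure strategies: In/x/a, In/x/b, In/z/a, In/z/b, In/w/a, In/w/b, Out/x/a, Out/x/b, Out/z/a, Out/z/b, Out/w/a, Out/w/b. Columns: DfE, DfS, DkE, DkS, UfE, UfS, UkE, UkS, WfE, WfS, WkE, WkS.
{In/x/a} → row (4,2) (5,0) (4,3) (4,3) (2,2) (2,2) (2,2) (2,2) (2,-2) (2,-2) (2,-2) (2,-2)
{In/x/b} → row (4,2) (5,0) (-2,2) (-2,2) (2,2) (2,2) (2,2) (2,2) (2,-2) (2,-2) (2,-2) (2,-2)
{In/z/a} → row (2,1) (2,1) (4,3) (4,3) (2,2) (2,2) (2,2) (2,2) (2,-2) (2,-2) (2,-2) (2,-2)
{In/z/b} → row (2,1) (2,1) (-2,2) (-2,2) (2,2) (2,2) (2,2) (2,2) (2,-2) (2,-2) (2,-2) (2,-2)
{In/w/a} → row (-1,1) (-1,1) (4,3) (4,3) (2,2) (2,2) (2,2) (2,2) (2,-2) (2,-2) (2,-2) (2,-2)
{In/w/b} → row (-1,1) (-1,1) (-2,2) (-2,2) (2,2) (2,2) (2,2) (2,2) (2,-2) (2,-2) (2,-2) (2,-2)
{Out/x/a, Out/x/b, Out/z/a, Out/z/b, Out/w/a, Out/w/b} → row (-1,-2) (-1,-2) (-1,-2) (-1,-2) (2,2) (2,2) (2,2) (2,2) (2,-2) (2,-2) (2,-2) (2,-2)
That's 7 distinct rows out of 12 strategies.

7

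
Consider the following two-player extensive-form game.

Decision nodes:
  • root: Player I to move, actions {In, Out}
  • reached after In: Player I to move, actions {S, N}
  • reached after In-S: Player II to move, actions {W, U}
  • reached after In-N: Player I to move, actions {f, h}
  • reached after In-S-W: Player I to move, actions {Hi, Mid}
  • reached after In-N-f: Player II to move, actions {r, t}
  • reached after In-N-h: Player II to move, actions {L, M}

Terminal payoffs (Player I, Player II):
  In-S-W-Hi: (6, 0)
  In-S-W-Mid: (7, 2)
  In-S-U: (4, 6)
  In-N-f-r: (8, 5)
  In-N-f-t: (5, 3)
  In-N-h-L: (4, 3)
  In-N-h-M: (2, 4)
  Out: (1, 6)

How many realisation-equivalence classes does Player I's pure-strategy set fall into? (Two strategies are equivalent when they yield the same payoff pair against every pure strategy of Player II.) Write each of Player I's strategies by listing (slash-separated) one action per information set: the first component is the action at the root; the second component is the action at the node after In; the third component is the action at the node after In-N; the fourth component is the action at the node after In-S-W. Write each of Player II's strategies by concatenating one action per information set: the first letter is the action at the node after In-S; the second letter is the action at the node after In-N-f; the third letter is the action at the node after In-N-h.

Player I has 16 pure strategies: In/S/f/Hi, In/S/f/Mid, In/S/h/Hi, In/S/h/Mid, In/N/f/Hi, In/N/f/Mid, In/N/h/Hi, In/N/h/Mid, Out/S/f/Hi, Out/S/f/Mid, Out/S/h/Hi, Out/S/h/Mid, Out/N/f/Hi, Out/N/f/Mid, Out/N/h/Hi, Out/N/h/Mid. Columns: WrL, WrM, WtL, WtM, UrL, UrM, UtL, UtM.
{In/S/f/Hi, In/S/h/Hi} → row (6,0) (6,0) (6,0) (6,0) (4,6) (4,6) (4,6) (4,6)
{In/S/f/Mid, In/S/h/Mid} → row (7,2) (7,2) (7,2) (7,2) (4,6) (4,6) (4,6) (4,6)
{In/N/f/Hi, In/N/f/Mid} → row (8,5) (8,5) (5,3) (5,3) (8,5) (8,5) (5,3) (5,3)
{In/N/h/Hi, In/N/h/Mid} → row (4,3) (2,4) (4,3) (2,4) (4,3) (2,4) (4,3) (2,4)
{Out/S/f/Hi, Out/S/f/Mid, Out/S/h/Hi, Out/S/h/Mid, Out/N/f/Hi, Out/N/f/Mid, Out/N/h/Hi, Out/N/h/Mid} → row (1,6) (1,6) (1,6) (1,6) (1,6) (1,6) (1,6) (1,6)
That's 5 distinct rows out of 16 strategies.

5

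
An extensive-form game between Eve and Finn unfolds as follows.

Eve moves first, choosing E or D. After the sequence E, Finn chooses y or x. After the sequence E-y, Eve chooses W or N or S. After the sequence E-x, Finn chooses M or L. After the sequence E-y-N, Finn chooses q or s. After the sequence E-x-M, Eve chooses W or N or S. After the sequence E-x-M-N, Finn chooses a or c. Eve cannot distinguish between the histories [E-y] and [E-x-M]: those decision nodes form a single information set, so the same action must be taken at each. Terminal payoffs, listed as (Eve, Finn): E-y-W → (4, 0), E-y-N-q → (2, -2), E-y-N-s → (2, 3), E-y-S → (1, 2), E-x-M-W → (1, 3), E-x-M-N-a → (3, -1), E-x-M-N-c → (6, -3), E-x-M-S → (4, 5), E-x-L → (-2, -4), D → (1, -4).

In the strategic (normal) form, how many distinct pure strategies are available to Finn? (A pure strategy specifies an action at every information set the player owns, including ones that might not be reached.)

16

Finn owns the node after E with actions {y, x} — two choices.
Finn owns the node after E-x with actions {M, L} — two choices.
Finn owns the node after E-y-N with actions {q, s} — two choices.
Finn owns the node after E-x-M-N with actions {a, c} — two choices.
A pure strategy fixes one action at each information set independently, so the count is the product 2 × 2 × 2 × 2 = 16.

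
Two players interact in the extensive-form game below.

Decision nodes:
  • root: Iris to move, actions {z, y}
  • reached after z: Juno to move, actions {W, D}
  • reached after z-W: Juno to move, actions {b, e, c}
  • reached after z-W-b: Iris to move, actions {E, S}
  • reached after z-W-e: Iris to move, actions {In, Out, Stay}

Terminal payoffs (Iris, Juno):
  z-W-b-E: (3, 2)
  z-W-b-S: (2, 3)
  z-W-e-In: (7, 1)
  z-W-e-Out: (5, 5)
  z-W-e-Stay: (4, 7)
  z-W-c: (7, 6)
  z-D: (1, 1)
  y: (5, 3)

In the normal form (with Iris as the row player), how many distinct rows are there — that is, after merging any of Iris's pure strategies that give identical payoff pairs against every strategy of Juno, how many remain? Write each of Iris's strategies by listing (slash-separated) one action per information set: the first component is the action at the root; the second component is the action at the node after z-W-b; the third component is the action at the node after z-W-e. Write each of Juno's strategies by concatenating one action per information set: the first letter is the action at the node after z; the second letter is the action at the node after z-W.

Iris has 12 pure strategies: z/E/In, z/E/Out, z/E/Stay, z/S/In, z/S/Out, z/S/Stay, y/E/In, y/E/Out, y/E/Stay, y/S/In, y/S/Out, y/S/Stay. Columns: Wb, We, Wc, Db, De, Dc.
{z/E/In} → row (3,2) (7,1) (7,6) (1,1) (1,1) (1,1)
{z/E/Out} → row (3,2) (5,5) (7,6) (1,1) (1,1) (1,1)
{z/E/Stay} → row (3,2) (4,7) (7,6) (1,1) (1,1) (1,1)
{z/S/In} → row (2,3) (7,1) (7,6) (1,1) (1,1) (1,1)
{z/S/Out} → row (2,3) (5,5) (7,6) (1,1) (1,1) (1,1)
{z/S/Stay} → row (2,3) (4,7) (7,6) (1,1) (1,1) (1,1)
{y/E/In, y/E/Out, y/E/Stay, y/S/In, y/S/Out, y/S/Stay} → row (5,3) (5,3) (5,3) (5,3) (5,3) (5,3)
That's 7 distinct rows out of 12 strategies.

7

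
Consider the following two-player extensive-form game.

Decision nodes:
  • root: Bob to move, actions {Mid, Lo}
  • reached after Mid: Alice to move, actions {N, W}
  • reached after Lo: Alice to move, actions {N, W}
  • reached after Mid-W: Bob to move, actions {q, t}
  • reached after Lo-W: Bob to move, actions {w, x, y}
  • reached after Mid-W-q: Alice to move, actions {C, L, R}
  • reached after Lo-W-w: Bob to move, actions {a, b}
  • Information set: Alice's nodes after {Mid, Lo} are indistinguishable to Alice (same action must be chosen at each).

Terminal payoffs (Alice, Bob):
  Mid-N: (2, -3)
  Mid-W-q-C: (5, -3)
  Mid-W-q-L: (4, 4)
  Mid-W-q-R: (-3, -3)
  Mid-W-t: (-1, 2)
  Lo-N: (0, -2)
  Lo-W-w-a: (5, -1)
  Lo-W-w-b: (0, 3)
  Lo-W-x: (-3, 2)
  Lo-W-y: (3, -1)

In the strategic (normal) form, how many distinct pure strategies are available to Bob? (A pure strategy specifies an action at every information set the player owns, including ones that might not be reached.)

Bob owns the root with actions {Mid, Lo} — two choices.
Bob owns the node after Mid-W with actions {q, t} — two choices.
Bob owns the node after Lo-W with actions {w, x, y} — three choices.
Bob owns the node after Lo-W-w with actions {a, b} — two choices.
A pure strategy fixes one action at each information set independently, so the count is the product 2 × 2 × 3 × 2 = 24.
(For reference, Alice has 6 pure strategies, giving a 24×6 normal-form matrix.)

24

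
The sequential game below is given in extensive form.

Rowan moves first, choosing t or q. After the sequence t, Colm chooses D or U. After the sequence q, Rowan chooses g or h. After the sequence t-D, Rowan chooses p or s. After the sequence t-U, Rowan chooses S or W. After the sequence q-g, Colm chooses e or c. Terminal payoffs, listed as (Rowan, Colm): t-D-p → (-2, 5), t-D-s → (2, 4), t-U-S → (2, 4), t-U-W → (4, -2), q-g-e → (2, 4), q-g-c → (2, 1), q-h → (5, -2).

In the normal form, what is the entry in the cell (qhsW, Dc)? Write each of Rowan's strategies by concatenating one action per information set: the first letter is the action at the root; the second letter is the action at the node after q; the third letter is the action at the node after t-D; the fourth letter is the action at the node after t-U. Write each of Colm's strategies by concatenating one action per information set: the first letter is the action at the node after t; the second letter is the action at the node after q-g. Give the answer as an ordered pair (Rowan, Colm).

Trace the play path from the root:
  Rowan plays q
  Rowan plays h at [q]
→ terminal payoff (5, -2).
(Rowan's choice at the node after t-D is never reached on this path, so it doesn't affect the outcome.)

(5, -2)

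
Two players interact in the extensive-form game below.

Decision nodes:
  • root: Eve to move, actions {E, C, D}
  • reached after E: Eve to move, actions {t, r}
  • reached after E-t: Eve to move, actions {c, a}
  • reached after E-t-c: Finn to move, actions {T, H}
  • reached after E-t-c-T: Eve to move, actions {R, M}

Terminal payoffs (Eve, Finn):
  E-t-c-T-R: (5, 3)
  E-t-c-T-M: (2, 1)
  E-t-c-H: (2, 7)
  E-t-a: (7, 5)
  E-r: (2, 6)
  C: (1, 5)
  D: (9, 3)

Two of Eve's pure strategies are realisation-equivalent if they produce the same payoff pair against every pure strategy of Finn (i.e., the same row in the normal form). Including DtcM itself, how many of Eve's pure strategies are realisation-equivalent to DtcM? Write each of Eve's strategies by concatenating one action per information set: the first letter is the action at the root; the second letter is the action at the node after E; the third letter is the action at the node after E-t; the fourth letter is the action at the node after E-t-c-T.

8

Row for DtcM (columns T, H): (9,3) (9,3).
Under DtcM, Eve's choice at the node after E and at the node after E-t and at the node after E-t-c-T can never be reached regardless of what Finn does, so varying those choices leaves every outcome unchanged.
Holding the reachable choices fixed and varying the unreachable ones freely already gives 2 × 2 × 2 = 8 equivalent strategies.
No other strategy reproduces this row, so those 8 are the full class: DtcR, DtcM, DtaR, DtaM, DrcR, DrcM, DraR, DraM.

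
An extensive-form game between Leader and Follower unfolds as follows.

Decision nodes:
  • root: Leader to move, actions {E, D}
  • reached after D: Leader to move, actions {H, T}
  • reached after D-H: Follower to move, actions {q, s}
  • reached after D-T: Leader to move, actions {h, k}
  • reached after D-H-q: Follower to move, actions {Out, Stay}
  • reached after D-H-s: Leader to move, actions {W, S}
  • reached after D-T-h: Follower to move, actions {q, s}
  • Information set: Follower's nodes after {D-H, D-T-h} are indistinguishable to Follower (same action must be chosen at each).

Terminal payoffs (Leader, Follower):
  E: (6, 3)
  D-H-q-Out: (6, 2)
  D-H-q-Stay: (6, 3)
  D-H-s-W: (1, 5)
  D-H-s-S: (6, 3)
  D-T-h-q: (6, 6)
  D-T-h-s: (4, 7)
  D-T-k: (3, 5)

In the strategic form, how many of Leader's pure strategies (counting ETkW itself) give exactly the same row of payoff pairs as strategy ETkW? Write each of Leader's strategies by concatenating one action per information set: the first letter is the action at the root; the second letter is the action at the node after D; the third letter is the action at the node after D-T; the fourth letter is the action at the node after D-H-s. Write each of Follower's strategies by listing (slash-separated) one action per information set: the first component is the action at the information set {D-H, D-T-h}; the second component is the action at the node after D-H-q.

Row for ETkW (columns q/Out, q/Stay, s/Out, s/Stay): (6,3) (6,3) (6,3) (6,3).
Under ETkW, Leader's choice at the node after D and at the node after D-T and at the node after D-H-s can never be reached regardless of what Follower does, so varying those choices leaves every outcome unchanged.
Holding the reachable choices fixed and varying the unreachable ones freely already gives 2 × 2 × 2 = 8 equivalent strategies.
No other strategy reproduces this row, so those 8 are the full class: EHhW, EHhS, EHkW, EHkS, EThW, EThS, ETkW, ETkS.

8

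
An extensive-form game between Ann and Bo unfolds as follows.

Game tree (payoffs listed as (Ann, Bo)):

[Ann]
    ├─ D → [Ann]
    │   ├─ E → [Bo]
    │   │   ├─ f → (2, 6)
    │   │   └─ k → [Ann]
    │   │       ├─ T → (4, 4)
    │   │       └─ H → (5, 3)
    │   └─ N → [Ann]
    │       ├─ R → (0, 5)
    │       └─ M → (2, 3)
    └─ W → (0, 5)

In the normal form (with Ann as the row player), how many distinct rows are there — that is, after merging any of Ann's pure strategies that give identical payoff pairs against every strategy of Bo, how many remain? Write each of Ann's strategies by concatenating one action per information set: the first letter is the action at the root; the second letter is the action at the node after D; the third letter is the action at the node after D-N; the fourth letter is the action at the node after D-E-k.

4

Ann has 16 pure strategies: DERT, DERH, DEMT, DEMH, DNRT, DNRH, DNMT, DNMH, WERT, WERH, WEMT, WEMH, WNRT, WNRH, WNMT, WNMH. Columns: f, k.
{DERT, DEMT} → row (2,6) (4,4)
{DERH, DEMH} → row (2,6) (5,3)
{DNRT, DNRH, WERT, WERH, WEMT, WEMH, WNRT, WNRH, WNMT, WNMH} → row (0,5) (0,5)
{DNMT, DNMH} → row (2,3) (2,3)
That's 4 distinct rows out of 16 strategies.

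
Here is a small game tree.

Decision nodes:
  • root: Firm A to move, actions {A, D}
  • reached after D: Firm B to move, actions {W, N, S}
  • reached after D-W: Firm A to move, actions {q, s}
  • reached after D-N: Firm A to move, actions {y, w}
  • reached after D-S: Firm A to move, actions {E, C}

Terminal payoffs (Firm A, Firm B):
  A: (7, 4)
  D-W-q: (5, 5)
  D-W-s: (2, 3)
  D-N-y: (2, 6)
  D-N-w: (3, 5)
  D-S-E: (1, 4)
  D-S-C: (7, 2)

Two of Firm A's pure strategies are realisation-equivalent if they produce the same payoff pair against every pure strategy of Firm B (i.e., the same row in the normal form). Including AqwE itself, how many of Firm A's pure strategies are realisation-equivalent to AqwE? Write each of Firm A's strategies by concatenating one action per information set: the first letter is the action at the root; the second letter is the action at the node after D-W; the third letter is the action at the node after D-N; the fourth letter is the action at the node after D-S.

8

Row for AqwE (columns W, N, S): (7,4) (7,4) (7,4).
Under AqwE, Firm A's choice at the node after D-W and at the node after D-N and at the node after D-S can never be reached regardless of what Firm B does, so varying those choices leaves every outcome unchanged.
Holding the reachable choices fixed and varying the unreachable ones freely already gives 2 × 2 × 2 = 8 equivalent strategies.
No other strategy reproduces this row, so those 8 are the full class: AqyE, AqyC, AqwE, AqwC, AsyE, AsyC, AswE, AswC.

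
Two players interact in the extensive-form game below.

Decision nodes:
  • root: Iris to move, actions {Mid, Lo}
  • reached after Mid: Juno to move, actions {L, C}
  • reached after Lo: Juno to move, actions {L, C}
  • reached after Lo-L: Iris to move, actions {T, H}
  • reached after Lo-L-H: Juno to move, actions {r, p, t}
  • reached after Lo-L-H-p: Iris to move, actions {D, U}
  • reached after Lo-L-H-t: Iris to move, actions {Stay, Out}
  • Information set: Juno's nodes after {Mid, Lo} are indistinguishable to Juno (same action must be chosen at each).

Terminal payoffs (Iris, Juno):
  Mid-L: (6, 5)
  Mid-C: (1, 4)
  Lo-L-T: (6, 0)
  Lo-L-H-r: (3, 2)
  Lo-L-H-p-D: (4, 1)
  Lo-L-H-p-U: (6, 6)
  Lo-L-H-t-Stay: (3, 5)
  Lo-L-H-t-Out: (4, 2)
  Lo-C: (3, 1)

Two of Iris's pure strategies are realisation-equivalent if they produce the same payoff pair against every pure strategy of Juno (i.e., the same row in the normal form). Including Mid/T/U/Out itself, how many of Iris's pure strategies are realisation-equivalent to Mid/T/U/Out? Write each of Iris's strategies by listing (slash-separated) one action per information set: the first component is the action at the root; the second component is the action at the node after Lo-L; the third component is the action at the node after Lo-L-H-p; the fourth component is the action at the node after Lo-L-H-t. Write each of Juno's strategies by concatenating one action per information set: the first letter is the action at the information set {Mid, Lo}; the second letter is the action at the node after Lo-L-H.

8

Row for Mid/T/U/Out (columns Lr, Lp, Lt, Cr, Cp, Ct): (6,5) (6,5) (6,5) (1,4) (1,4) (1,4).
Under Mid/T/U/Out, Iris's choice at the node after Lo-L and at the node after Lo-L-H-p and at the node after Lo-L-H-t can never be reached regardless of what Juno does, so varying those choices leaves every outcome unchanged.
Holding the reachable choices fixed and varying the unreachable ones freely already gives 2 × 2 × 2 = 8 equivalent strategies.
No other strategy reproduces this row, so those 8 are the full class: Mid/T/D/Stay, Mid/T/D/Out, Mid/T/U/Stay, Mid/T/U/Out, Mid/H/D/Stay, Mid/H/D/Out, Mid/H/U/Stay, Mid/H/U/Out.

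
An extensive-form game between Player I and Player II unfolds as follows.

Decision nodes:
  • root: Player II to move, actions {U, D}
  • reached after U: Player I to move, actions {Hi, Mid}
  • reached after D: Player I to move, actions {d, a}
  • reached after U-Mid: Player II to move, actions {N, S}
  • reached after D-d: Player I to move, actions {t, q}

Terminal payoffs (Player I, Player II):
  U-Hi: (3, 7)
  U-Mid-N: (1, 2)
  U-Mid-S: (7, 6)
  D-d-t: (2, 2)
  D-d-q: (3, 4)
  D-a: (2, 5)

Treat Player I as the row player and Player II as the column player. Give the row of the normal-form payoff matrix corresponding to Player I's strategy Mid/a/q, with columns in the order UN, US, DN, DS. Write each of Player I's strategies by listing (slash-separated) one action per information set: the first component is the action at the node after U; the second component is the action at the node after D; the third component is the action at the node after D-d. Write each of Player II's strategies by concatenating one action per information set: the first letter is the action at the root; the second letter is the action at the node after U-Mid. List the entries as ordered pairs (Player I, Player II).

(1,2) (7,6) (2,5) (2,5)

vs UN: Player II plays U → Player I plays Mid at [U] → Player II plays N at [U-Mid] → (1, 2)
vs US: Player II plays U → Player I plays Mid at [U] → Player II plays S at [U-Mid] → (7, 6)
vs DN: Player II plays D → Player I plays a at [D] → (2, 5)
vs DS: Player II plays D → Player I plays a at [D] → (2, 5)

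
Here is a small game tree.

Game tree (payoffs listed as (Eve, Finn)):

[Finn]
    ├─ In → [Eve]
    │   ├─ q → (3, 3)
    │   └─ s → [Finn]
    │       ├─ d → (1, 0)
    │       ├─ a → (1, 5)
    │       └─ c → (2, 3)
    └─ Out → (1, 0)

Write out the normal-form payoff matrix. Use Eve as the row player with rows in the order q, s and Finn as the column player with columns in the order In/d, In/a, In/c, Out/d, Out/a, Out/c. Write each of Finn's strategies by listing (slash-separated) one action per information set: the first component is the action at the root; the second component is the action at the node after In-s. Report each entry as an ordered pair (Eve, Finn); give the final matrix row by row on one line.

Row q: In/d→(3,3), In/a→(3,3), In/c→(3,3), Out/d→(1,0), Out/a→(1,0), Out/c→(1,0)
Row s: In/d→(1,0), In/a→(1,5), In/c→(2,3), Out/d→(1,0), Out/a→(1,0), Out/c→(1,0)

q: (3,3) (3,3) (3,3) (1,0) (1,0) (1,0) | s: (1,0) (1,5) (2,3) (1,0) (1,0) (1,0)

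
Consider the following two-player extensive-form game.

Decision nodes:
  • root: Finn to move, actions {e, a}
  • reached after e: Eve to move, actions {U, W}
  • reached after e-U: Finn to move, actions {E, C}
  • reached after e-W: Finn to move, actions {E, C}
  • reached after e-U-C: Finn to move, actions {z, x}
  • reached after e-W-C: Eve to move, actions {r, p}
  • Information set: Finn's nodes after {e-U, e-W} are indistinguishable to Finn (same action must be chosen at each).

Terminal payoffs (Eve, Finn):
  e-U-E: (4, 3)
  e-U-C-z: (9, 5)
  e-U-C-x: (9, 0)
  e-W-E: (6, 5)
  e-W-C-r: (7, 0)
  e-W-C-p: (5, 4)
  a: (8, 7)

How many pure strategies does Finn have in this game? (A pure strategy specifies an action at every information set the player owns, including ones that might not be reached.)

Finn owns the root with actions {e, a} — two choices.
Finn owns the information set {e-U, e-W} with actions {E, C} — two choices.
Finn owns the node after e-U-C with actions {z, x} — two choices.
A pure strategy fixes one action at each information set independently, so the count is the product 2 × 2 × 2 = 8.

8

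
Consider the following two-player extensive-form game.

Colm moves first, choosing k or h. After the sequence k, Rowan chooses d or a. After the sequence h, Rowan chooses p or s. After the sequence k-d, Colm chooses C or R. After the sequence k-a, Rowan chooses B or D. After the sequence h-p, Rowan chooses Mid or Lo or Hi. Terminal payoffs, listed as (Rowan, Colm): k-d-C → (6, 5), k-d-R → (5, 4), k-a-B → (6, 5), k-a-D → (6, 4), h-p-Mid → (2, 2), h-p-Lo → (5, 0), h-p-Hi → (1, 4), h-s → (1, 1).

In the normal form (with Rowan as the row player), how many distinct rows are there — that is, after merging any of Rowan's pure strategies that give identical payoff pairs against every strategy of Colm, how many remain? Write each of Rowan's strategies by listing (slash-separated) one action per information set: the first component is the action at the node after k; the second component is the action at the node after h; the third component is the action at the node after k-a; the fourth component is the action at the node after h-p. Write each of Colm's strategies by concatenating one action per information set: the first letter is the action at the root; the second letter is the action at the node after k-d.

12

Rowan has 24 pure strategies: d/p/B/Mid, d/p/B/Lo, d/p/B/Hi, d/p/D/Mid, d/p/D/Lo, d/p/D/Hi, d/s/B/Mid, d/s/B/Lo, d/s/B/Hi, d/s/D/Mid, d/s/D/Lo, d/s/D/Hi, a/p/B/Mid, a/p/B/Lo, a/p/B/Hi, a/p/D/Mid, a/p/D/Lo, a/p/D/Hi, a/s/B/Mid, a/s/B/Lo, a/s/B/Hi, a/s/D/Mid, a/s/D/Lo, a/s/D/Hi. Columns: kC, kR, hC, hR.
{d/p/B/Mid, d/p/D/Mid} → row (6,5) (5,4) (2,2) (2,2)
{d/p/B/Lo, d/p/D/Lo} → row (6,5) (5,4) (5,0) (5,0)
{d/p/B/Hi, d/p/D/Hi} → row (6,5) (5,4) (1,4) (1,4)
{d/s/B/Mid, d/s/B/Lo, d/s/B/Hi, d/s/D/Mid, d/s/D/Lo, d/s/D/Hi} → row (6,5) (5,4) (1,1) (1,1)
{a/p/B/Mid} → row (6,5) (6,5) (2,2) (2,2)
{a/p/B/Lo} → row (6,5) (6,5) (5,0) (5,0)
{a/p/B/Hi} → row (6,5) (6,5) (1,4) (1,4)
{a/p/D/Mid} → row (6,4) (6,4) (2,2) (2,2)
{a/p/D/Lo} → row (6,4) (6,4) (5,0) (5,0)
{a/p/D/Hi} → row (6,4) (6,4) (1,4) (1,4)
{a/s/B/Mid, a/s/B/Lo, a/s/B/Hi} → row (6,5) (6,5) (1,1) (1,1)
{a/s/D/Mid, a/s/D/Lo, a/s/D/Hi} → row (6,4) (6,4) (1,1) (1,1)
That's 12 distinct rows out of 24 strategies.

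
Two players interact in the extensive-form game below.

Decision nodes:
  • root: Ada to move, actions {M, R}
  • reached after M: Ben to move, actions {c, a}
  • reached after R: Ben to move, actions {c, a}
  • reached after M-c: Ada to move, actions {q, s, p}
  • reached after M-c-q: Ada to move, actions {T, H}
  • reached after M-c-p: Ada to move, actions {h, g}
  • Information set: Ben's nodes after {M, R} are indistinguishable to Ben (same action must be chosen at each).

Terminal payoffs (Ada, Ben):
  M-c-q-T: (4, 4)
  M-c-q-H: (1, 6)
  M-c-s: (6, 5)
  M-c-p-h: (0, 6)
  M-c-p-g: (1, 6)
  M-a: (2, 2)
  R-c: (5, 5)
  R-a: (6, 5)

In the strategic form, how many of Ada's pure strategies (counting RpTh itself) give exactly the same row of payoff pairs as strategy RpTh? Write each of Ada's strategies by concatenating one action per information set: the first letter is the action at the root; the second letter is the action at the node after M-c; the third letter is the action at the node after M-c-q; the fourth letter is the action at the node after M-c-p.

Row for RpTh (columns c, a): (5,5) (6,5).
Under RpTh, Ada's choice at the node after M-c and at the node after M-c-q and at the node after M-c-p can never be reached regardless of what Ben does, so varying those choices leaves every outcome unchanged.
Holding the reachable choices fixed and varying the unreachable ones freely already gives 3 × 2 × 2 = 12 equivalent strategies.
No other strategy reproduces this row, so those 12 are the full class: RqTh, RqTg, RqHh, RqHg, RsTh, RsTg, RsHh, RsHg, RpTh, RpTg, RpHh, RpHg.

12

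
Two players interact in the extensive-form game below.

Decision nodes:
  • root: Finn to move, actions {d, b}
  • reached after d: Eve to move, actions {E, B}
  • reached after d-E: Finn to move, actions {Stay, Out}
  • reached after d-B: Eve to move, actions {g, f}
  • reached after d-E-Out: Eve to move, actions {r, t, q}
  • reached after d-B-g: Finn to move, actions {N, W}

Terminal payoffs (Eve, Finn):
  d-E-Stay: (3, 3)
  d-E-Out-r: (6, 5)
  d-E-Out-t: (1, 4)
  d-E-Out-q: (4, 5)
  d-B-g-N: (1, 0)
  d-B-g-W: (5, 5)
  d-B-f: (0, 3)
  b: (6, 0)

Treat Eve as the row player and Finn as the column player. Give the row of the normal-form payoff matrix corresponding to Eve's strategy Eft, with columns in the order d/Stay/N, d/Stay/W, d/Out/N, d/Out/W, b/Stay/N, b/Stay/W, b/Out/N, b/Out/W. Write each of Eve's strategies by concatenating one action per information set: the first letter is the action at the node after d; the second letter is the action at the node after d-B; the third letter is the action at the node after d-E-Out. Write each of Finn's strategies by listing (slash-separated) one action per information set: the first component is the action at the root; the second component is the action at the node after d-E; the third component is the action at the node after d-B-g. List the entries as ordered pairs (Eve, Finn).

vs d/Stay/N: Finn plays d → Eve plays E at [d] → Finn plays Stay at [d-E] → (3, 3)
vs d/Stay/W: Finn plays d → Eve plays E at [d] → Finn plays Stay at [d-E] → (3, 3)
vs d/Out/N: Finn plays d → Eve plays E at [d] → Finn plays Out at [d-E] → Eve plays t at [d-E-Out] → (1, 4)
vs d/Out/W: Finn plays d → Eve plays E at [d] → Finn plays Out at [d-E] → Eve plays t at [d-E-Out] → (1, 4)
vs b/Stay/N: Finn plays b → (6, 0)
vs b/Stay/W: Finn plays b → (6, 0)
vs b/Out/N: Finn plays b → (6, 0)
vs b/Out/W: Finn plays b → (6, 0)

(3,3) (3,3) (1,4) (1,4) (6,0) (6,0) (6,0) (6,0)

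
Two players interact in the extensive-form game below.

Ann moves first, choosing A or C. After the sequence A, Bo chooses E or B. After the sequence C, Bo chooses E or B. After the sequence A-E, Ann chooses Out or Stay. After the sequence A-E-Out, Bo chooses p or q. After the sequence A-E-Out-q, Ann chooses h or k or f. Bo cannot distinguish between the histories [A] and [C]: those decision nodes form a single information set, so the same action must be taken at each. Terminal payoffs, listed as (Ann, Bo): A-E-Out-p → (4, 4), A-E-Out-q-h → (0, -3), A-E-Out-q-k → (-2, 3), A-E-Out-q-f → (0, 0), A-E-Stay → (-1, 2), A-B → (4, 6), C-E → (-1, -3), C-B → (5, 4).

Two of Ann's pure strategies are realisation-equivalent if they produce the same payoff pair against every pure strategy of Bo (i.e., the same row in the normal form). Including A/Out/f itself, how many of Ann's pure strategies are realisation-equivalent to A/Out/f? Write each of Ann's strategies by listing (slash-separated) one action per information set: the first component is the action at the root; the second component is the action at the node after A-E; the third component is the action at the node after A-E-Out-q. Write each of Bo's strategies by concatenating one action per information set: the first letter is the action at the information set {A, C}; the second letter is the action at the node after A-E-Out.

Row for A/Out/f (columns Ep, Eq, Bp, Bq): (4,4) (0,0) (4,6) (4,6).
Every one of Ann's information sets is on the play path for some reply by Bo when Ann follows A/Out/f.
Changing the action at any of them therefore changes at least one column, so only A/Out/f itself gives this row.

1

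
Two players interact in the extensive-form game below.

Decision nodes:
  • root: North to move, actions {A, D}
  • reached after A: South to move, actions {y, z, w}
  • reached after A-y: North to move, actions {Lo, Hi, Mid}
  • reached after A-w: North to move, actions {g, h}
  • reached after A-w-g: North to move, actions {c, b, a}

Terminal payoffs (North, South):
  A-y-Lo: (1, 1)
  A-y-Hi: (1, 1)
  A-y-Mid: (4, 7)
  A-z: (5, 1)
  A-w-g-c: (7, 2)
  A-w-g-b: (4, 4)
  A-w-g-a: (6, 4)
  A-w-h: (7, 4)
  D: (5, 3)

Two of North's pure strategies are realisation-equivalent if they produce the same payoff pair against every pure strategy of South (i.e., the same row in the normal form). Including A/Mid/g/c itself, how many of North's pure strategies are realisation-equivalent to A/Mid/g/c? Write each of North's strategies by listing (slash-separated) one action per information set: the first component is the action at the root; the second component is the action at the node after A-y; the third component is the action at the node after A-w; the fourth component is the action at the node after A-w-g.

Row for A/Mid/g/c (columns y, z, w): (4,7) (5,1) (7,2).
Every one of North's information sets is on the play path for some reply by South when North follows A/Mid/g/c.
Changing the action at any of them therefore changes at least one column, so only A/Mid/g/c itself gives this row.

1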